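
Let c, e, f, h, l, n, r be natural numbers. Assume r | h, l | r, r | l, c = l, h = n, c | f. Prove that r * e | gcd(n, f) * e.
h = n and r | h, thus r | n. Because l | r and r | l, l = r. c = l and c | f, thus l | f. Because l = r, r | f. Since r | n, r | gcd(n, f). Then r * e | gcd(n, f) * e.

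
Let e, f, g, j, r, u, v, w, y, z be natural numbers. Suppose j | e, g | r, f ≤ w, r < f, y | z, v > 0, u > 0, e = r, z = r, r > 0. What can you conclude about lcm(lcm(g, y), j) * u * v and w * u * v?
lcm(lcm(g, y), j) * u * v < w * u * v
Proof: From z = r and y | z, y | r. g | r, so lcm(g, y) | r. Because e = r and j | e, j | r. Since lcm(g, y) | r, lcm(lcm(g, y), j) | r. Since r > 0, lcm(lcm(g, y), j) ≤ r. r < f and f ≤ w, so r < w. From lcm(lcm(g, y), j) ≤ r, lcm(lcm(g, y), j) < w. u > 0, so lcm(lcm(g, y), j) * u < w * u. v > 0, so lcm(lcm(g, y), j) * u * v < w * u * v.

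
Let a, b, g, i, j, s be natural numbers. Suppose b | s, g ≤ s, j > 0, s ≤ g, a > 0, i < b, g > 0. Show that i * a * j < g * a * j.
From s ≤ g and g ≤ s, s = g. b | s, so b | g. g > 0, so b ≤ g. Since i < b, i < g. From a > 0, i * a < g * a. j > 0, so i * a * j < g * a * j.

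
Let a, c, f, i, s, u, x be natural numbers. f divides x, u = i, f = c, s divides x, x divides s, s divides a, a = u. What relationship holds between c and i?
c divides i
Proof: x divides s and s divides x, so x = s. f = c and f divides x, hence c divides x. Since x = s, c divides s. a = u and u = i, therefore a = i. s divides a, so s divides i. Since c divides s, c divides i.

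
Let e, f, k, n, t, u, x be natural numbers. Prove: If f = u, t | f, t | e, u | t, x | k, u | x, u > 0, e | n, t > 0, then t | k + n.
u | t and t > 0, therefore u ≤ t. Because f = u and t | f, t | u. u > 0, so t ≤ u. u ≤ t, so u = t. u | x and x | k, therefore u | k. u = t, so t | k. t | e and e | n, thus t | n. t | k, so t | k + n.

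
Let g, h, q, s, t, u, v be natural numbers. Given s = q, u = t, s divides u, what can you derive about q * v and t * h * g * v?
q * v divides t * h * g * v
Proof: Because u = t and s divides u, s divides t. Since s = q, q divides t. Then q divides t * h. Then q divides t * h * g. Then q * v divides t * h * g * v.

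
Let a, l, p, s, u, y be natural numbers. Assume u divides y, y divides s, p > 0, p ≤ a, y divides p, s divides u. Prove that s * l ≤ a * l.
Because s divides u and u divides y, s divides y. Since y divides s, y = s. Since y divides p and p > 0, y ≤ p. Since p ≤ a, y ≤ a. Since y = s, s ≤ a. By multiplying by a non-negative, s * l ≤ a * l.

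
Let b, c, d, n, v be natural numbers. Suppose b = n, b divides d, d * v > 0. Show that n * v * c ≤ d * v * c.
b = n and b divides d, thus n divides d. Then n * v divides d * v. Since d * v > 0, n * v ≤ d * v. By multiplying by a non-negative, n * v * c ≤ d * v * c.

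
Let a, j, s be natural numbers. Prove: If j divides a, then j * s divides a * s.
j divides a. By multiplying both sides, j * s divides a * s.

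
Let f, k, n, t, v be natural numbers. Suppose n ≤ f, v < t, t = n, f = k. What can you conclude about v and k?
v < k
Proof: t = n and v < t, therefore v < n. Since f = k and n ≤ f, n ≤ k. v < n, so v < k.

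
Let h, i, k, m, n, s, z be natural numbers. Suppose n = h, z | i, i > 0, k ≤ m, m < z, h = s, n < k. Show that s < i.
From n = h and n < k, h < k. h = s, so s < k. z | i and i > 0, so z ≤ i. From m < z, m < i. Because k ≤ m, k < i. From s < k, s < i.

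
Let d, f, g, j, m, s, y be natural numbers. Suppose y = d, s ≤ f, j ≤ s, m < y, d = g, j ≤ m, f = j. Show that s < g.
Since f = j and s ≤ f, s ≤ j. j ≤ s, so j = s. y = d and d = g, hence y = g. Since m < y, m < g. j ≤ m, so j < g. Since j = s, s < g.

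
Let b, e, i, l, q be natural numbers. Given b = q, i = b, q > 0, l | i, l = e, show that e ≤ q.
Because i = b and b = q, i = q. Since l = e and l | i, e | i. Since i = q, e | q. Since q > 0, e ≤ q.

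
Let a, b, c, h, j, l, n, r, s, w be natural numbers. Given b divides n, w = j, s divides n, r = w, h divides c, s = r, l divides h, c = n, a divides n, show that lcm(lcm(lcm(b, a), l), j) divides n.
b divides n and a divides n, so lcm(b, a) divides n. l divides h and h divides c, so l divides c. c = n, so l divides n. lcm(b, a) divides n, so lcm(lcm(b, a), l) divides n. r = w and w = j, thus r = j. s = r and s divides n, hence r divides n. Since r = j, j divides n. Since lcm(lcm(b, a), l) divides n, lcm(lcm(lcm(b, a), l), j) divides n.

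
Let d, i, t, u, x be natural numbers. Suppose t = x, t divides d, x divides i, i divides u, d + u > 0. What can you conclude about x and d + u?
x ≤ d + u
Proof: t = x and t divides d, thus x divides d. x divides i and i divides u, therefore x divides u. x divides d, so x divides d + u. d + u > 0, so x ≤ d + u.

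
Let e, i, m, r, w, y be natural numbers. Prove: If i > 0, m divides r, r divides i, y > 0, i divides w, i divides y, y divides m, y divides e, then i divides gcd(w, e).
y divides m and m divides r, so y divides r. r divides i, so y divides i. i > 0, so y ≤ i. From i divides y and y > 0, i ≤ y. Since y ≤ i, y = i. Since y divides e, i divides e. i divides w, so i divides gcd(w, e).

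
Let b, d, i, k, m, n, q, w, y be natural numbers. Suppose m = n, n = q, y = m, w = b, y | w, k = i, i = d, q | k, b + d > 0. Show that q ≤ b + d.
m = n and n = q, therefore m = q. w = b and y | w, therefore y | b. Since y = m, m | b. m = q, so q | b. k = i and i = d, so k = d. Since q | k, q | d. Since q | b, q | b + d. b + d > 0, so q ≤ b + d.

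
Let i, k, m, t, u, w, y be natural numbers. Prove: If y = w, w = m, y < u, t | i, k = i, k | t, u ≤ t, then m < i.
y = w and w = m, thus y = m. Since y < u, m < u. Because k = i and k | t, i | t. Since t | i, t = i. Since u ≤ t, u ≤ i. m < u, so m < i.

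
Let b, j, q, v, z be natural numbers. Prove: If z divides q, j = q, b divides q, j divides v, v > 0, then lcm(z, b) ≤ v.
From z divides q and b divides q, lcm(z, b) divides q. From j = q and j divides v, q divides v. lcm(z, b) divides q, so lcm(z, b) divides v. Since v > 0, lcm(z, b) ≤ v.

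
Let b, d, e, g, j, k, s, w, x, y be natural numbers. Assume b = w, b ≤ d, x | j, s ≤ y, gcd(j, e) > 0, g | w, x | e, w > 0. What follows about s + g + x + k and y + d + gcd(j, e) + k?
s + g + x + k ≤ y + d + gcd(j, e) + k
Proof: Because g | w and w > 0, g ≤ w. b = w and b ≤ d, thus w ≤ d. g ≤ w, so g ≤ d. Since s ≤ y, s + g ≤ y + d. x | j and x | e, thus x | gcd(j, e). Since gcd(j, e) > 0, x ≤ gcd(j, e). Then x + k ≤ gcd(j, e) + k. Since s + g ≤ y + d, s + g + x + k ≤ y + d + gcd(j, e) + k.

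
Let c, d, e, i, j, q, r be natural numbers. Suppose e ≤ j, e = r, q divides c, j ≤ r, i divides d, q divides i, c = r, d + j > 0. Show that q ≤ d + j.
q divides i and i divides d, hence q divides d. e = r and e ≤ j, therefore r ≤ j. j ≤ r, so r = j. c = r, so c = j. q divides c, so q divides j. Since q divides d, q divides d + j. Because d + j > 0, q ≤ d + j.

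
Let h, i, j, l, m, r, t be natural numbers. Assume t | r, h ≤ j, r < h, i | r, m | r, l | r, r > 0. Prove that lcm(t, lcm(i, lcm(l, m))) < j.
From l | r and m | r, lcm(l, m) | r. From i | r, lcm(i, lcm(l, m)) | r. t | r, so lcm(t, lcm(i, lcm(l, m))) | r. r > 0, so lcm(t, lcm(i, lcm(l, m))) ≤ r. From r < h and h ≤ j, r < j. lcm(t, lcm(i, lcm(l, m))) ≤ r, so lcm(t, lcm(i, lcm(l, m))) < j.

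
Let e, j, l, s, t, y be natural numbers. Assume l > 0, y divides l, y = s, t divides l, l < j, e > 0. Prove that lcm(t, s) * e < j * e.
Because y = s and y divides l, s divides l. t divides l, so lcm(t, s) divides l. l > 0, so lcm(t, s) ≤ l. l < j, so lcm(t, s) < j. Since e > 0, by multiplying by a positive, lcm(t, s) * e < j * e.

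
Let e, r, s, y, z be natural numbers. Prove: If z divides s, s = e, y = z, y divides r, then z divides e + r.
s = e and z divides s, hence z divides e. y = z and y divides r, thus z divides r. Since z divides e, z divides e + r.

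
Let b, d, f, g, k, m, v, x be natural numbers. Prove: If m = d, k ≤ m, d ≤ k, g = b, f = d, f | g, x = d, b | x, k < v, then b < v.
Since m = d and k ≤ m, k ≤ d. d ≤ k, so k = d. f = d and f | g, thus d | g. g = b, so d | b. x = d and b | x, thus b | d. d | b, so d = b. k = d, so k = b. k < v, so b < v.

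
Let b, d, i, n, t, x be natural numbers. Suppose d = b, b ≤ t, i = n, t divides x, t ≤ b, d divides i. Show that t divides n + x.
b ≤ t and t ≤ b, therefore b = t. Since d = b, d = t. Since d divides i, t divides i. Since i = n, t divides n. Since t divides x, t divides n + x.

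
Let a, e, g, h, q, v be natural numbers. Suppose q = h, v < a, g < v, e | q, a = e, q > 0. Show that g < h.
Since a = e and v < a, v < e. g < v, so g < e. e | q and q > 0, hence e ≤ q. Since q = h, e ≤ h. Since g < e, g < h.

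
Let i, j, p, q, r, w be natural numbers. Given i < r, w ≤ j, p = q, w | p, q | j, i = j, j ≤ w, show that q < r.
w ≤ j and j ≤ w, thus w = j. Since w | p, j | p. Since p = q, j | q. Since q | j, j = q. Since i = j, i = q. i < r, so q < r.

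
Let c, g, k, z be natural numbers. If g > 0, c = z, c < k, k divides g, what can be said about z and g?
z < g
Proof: From c = z and c < k, z < k. Because k divides g and g > 0, k ≤ g. z < k, so z < g.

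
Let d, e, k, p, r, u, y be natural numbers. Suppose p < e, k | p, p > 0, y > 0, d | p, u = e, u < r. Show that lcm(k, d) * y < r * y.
k | p and d | p, hence lcm(k, d) | p. Since p > 0, lcm(k, d) ≤ p. u = e and u < r, so e < r. p < e, so p < r. Since lcm(k, d) ≤ p, lcm(k, d) < r. Since y > 0, lcm(k, d) * y < r * y.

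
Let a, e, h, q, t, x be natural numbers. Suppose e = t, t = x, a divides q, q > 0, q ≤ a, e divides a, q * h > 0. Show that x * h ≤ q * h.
e = t and t = x, therefore e = x. Because a divides q and q > 0, a ≤ q. q ≤ a, so a = q. From e divides a, e divides q. Since e = x, x divides q. Then x * h divides q * h. q * h > 0, so x * h ≤ q * h.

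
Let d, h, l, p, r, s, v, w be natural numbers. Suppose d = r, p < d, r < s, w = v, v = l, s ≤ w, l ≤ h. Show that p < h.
d = r and p < d, so p < r. From w = v and v = l, w = l. Since s ≤ w, s ≤ l. l ≤ h, so s ≤ h. Since r < s, r < h. Since p < r, p < h.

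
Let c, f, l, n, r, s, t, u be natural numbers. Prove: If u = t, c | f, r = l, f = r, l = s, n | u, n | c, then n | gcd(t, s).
u = t and n | u, therefore n | t. From r = l and l = s, r = s. f = r and c | f, therefore c | r. Since n | c, n | r. Since r = s, n | s. n | t, so n | gcd(t, s).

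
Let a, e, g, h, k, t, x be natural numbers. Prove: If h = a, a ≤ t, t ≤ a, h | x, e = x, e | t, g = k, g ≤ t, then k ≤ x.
a ≤ t and t ≤ a, therefore a = t. h = a, so h = t. h | x, so t | x. e = x and e | t, therefore x | t. t | x, so t = x. g = k and g ≤ t, therefore k ≤ t. Since t = x, k ≤ x.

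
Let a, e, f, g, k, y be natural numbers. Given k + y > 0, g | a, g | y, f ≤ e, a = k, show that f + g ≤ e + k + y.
a = k and g | a, hence g | k. g | y, so g | k + y. k + y > 0, so g ≤ k + y. Since f ≤ e, f + g ≤ e + k + y.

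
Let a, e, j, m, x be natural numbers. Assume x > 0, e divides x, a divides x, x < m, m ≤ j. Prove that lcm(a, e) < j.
Since a divides x and e divides x, lcm(a, e) divides x. Since x > 0, lcm(a, e) ≤ x. Since x < m, lcm(a, e) < m. m ≤ j, so lcm(a, e) < j.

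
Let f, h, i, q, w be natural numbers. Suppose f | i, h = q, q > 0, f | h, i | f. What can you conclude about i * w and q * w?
i * w ≤ q * w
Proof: Since f | i and i | f, f = i. From h = q and f | h, f | q. q > 0, so f ≤ q. Since f = i, i ≤ q. Then i * w ≤ q * w.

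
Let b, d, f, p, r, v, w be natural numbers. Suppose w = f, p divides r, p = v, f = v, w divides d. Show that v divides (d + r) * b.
w = f and f = v, so w = v. w divides d, so v divides d. Because p = v and p divides r, v divides r. v divides d, so v divides d + r. Then v divides (d + r) * b.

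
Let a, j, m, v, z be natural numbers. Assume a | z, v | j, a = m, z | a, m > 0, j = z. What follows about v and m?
v ≤ m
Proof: z | a and a | z, therefore z = a. j = z, so j = a. Since a = m, j = m. v | j, so v | m. From m > 0, v ≤ m.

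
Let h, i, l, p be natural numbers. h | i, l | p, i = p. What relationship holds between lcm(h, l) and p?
lcm(h, l) | p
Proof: From i = p and h | i, h | p. Since l | p, lcm(h, l) | p.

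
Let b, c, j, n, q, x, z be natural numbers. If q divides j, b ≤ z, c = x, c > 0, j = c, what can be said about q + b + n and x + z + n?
q + b + n ≤ x + z + n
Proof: From j = c and q divides j, q divides c. Since c > 0, q ≤ c. c = x, so q ≤ x. Because b ≤ z, b + n ≤ z + n. q ≤ x, so q + b + n ≤ x + z + n.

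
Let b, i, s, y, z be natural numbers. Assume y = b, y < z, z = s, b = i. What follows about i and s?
i < s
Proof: y = b and b = i, thus y = i. Since y < z, i < z. Since z = s, i < s.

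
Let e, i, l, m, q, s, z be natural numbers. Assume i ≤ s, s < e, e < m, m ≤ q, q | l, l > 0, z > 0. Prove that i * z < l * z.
i ≤ s and s < e, therefore i < e. e < m and m ≤ q, hence e < q. i < e, so i < q. Since q | l and l > 0, q ≤ l. Since i < q, i < l. From z > 0, i * z < l * z.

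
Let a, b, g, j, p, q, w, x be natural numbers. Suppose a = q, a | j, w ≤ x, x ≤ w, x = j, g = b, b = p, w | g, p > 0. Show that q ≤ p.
a = q and a | j, hence q | j. w ≤ x and x ≤ w, hence w = x. x = j, so w = j. g = b and b = p, so g = p. w | g, so w | p. w = j, so j | p. Since q | j, q | p. From p > 0, q ≤ p.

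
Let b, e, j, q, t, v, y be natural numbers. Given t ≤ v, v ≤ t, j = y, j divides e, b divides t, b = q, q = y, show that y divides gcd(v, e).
Because b = q and q = y, b = y. t ≤ v and v ≤ t, hence t = v. b divides t, so b divides v. Since b = y, y divides v. j = y and j divides e, thus y divides e. Since y divides v, y divides gcd(v, e).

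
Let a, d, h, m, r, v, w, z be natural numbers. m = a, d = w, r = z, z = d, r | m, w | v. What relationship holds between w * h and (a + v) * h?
w * h | (a + v) * h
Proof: r = z and z = d, hence r = d. r | m, so d | m. d = w, so w | m. Since m = a, w | a. Since w | v, w | a + v. Then w * h | (a + v) * h.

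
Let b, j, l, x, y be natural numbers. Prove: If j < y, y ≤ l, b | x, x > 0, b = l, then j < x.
From j < y and y ≤ l, j < l. b = l and b | x, so l | x. Because x > 0, l ≤ x. Because j < l, j < x.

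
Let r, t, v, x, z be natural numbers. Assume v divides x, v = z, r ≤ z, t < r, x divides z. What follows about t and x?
t < x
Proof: v = z and v divides x, therefore z divides x. Because x divides z, z = x. From t < r and r ≤ z, t < z. z = x, so t < x.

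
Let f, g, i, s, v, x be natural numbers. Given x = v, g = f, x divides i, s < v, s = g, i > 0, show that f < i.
Because s = g and g = f, s = f. x = v and x divides i, hence v divides i. i > 0, so v ≤ i. Because s < v, s < i. From s = f, f < i.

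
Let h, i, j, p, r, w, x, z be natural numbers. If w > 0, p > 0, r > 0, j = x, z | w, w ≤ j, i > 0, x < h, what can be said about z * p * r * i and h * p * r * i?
z * p * r * i < h * p * r * i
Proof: Because z | w and w > 0, z ≤ w. Since w ≤ j, z ≤ j. j = x, so z ≤ x. x < h, so z < h. Since p > 0, z * p < h * p. From r > 0, z * p * r < h * p * r. Since i > 0, z * p * r * i < h * p * r * i.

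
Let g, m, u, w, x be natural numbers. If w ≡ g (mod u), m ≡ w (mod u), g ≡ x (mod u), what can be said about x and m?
x ≡ m (mod u)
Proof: m ≡ w (mod u) and w ≡ g (mod u), so m ≡ g (mod u). Because g ≡ x (mod u), m ≡ x (mod u). Then x ≡ m (mod u).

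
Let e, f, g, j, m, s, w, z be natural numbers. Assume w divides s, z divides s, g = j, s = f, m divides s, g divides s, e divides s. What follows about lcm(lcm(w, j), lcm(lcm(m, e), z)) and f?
lcm(lcm(w, j), lcm(lcm(m, e), z)) divides f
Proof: g = j and g divides s, hence j divides s. Because w divides s, lcm(w, j) divides s. Since m divides s and e divides s, lcm(m, e) divides s. From z divides s, lcm(lcm(m, e), z) divides s. Since lcm(w, j) divides s, lcm(lcm(w, j), lcm(lcm(m, e), z)) divides s. Because s = f, lcm(lcm(w, j), lcm(lcm(m, e), z)) divides f.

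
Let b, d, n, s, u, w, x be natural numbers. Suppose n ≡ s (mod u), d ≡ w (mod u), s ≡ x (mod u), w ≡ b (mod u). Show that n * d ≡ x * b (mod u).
Because n ≡ s (mod u) and s ≡ x (mod u), n ≡ x (mod u). Since d ≡ w (mod u) and w ≡ b (mod u), d ≡ b (mod u). Using n ≡ x (mod u) and multiplying congruences, n * d ≡ x * b (mod u).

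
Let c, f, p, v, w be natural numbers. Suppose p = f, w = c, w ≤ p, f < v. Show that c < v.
From w = c and w ≤ p, c ≤ p. p = f, so c ≤ f. Since f < v, c < v.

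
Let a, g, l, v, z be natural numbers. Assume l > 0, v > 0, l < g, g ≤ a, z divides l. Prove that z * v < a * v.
Because z divides l and l > 0, z ≤ l. Since l < g, z < g. From g ≤ a, z < a. Since v > 0, by multiplying by a positive, z * v < a * v.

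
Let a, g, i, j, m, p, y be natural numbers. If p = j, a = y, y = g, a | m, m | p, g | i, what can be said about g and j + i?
g | j + i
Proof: Since a = y and y = g, a = g. a | m and m | p, therefore a | p. Since a = g, g | p. Since p = j, g | j. Since g | i, g | j + i.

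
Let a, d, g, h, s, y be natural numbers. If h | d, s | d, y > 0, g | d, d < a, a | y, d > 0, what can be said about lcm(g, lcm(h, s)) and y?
lcm(g, lcm(h, s)) < y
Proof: h | d and s | d, thus lcm(h, s) | d. Since g | d, lcm(g, lcm(h, s)) | d. Since d > 0, lcm(g, lcm(h, s)) ≤ d. d < a, so lcm(g, lcm(h, s)) < a. a | y and y > 0, therefore a ≤ y. lcm(g, lcm(h, s)) < a, so lcm(g, lcm(h, s)) < y.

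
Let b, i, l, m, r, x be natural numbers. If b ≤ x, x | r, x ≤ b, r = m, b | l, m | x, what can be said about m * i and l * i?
m * i | l * i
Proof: Because b ≤ x and x ≤ b, b = x. r = m and x | r, therefore x | m. m | x, so x = m. Since b = x, b = m. b | l, so m | l. Then m * i | l * i.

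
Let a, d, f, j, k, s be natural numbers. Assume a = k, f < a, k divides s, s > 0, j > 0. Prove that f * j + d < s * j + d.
Since a = k and f < a, f < k. k divides s and s > 0, hence k ≤ s. f < k, so f < s. Using j > 0, by multiplying by a positive, f * j < s * j. Then f * j + d < s * j + d.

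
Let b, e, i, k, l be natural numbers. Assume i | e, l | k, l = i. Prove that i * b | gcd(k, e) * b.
l = i and l | k, therefore i | k. Since i | e, i | gcd(k, e). Then i * b | gcd(k, e) * b.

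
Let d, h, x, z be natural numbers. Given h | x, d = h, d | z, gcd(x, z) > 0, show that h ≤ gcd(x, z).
d = h and d | z, therefore h | z. h | x, so h | gcd(x, z). gcd(x, z) > 0, so h ≤ gcd(x, z).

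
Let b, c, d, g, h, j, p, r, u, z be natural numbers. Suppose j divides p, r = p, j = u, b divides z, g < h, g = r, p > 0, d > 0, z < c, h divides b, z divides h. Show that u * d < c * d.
j divides p and p > 0, so j ≤ p. j = u, so u ≤ p. From g = r and r = p, g = p. Since h divides b and b divides z, h divides z. z divides h, so z = h. Since z < c, h < c. g < h, so g < c. From g = p, p < c. Since u ≤ p, u < c. From d > 0, by multiplying by a positive, u * d < c * d.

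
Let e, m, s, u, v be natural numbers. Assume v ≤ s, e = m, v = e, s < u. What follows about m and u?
m < u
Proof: v = e and v ≤ s, therefore e ≤ s. s < u, so e < u. Since e = m, m < u.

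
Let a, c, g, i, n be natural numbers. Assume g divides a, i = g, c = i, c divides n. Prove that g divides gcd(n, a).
From c = i and c divides n, i divides n. From i = g, g divides n. g divides a, so g divides gcd(n, a).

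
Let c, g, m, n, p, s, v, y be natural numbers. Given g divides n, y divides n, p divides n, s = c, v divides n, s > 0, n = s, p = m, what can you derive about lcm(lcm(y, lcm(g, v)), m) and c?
lcm(lcm(y, lcm(g, v)), m) ≤ c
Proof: g divides n and v divides n, thus lcm(g, v) divides n. From y divides n, lcm(y, lcm(g, v)) divides n. p = m and p divides n, hence m divides n. Since lcm(y, lcm(g, v)) divides n, lcm(lcm(y, lcm(g, v)), m) divides n. n = s, so lcm(lcm(y, lcm(g, v)), m) divides s. Since s > 0, lcm(lcm(y, lcm(g, v)), m) ≤ s. From s = c, lcm(lcm(y, lcm(g, v)), m) ≤ c.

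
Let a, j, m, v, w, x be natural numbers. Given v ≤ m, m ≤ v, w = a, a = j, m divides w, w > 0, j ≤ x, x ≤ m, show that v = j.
Because v ≤ m and m ≤ v, v = m. Because w = a and a = j, w = j. From m divides w and w > 0, m ≤ w. Since w = j, m ≤ j. j ≤ x and x ≤ m, so j ≤ m. Since m ≤ j, m = j. v = m, so v = j.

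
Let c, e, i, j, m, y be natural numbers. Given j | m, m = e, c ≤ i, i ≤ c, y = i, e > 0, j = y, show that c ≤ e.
From i ≤ c and c ≤ i, i = c. Since y = i, y = c. j = y and j | m, thus y | m. Because m = e, y | e. Since y = c, c | e. e > 0, so c ≤ e.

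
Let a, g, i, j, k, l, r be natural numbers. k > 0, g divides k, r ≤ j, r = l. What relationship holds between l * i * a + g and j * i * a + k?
l * i * a + g ≤ j * i * a + k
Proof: r = l and r ≤ j, thus l ≤ j. By multiplying by a non-negative, l * i ≤ j * i. By multiplying by a non-negative, l * i * a ≤ j * i * a. g divides k and k > 0, therefore g ≤ k. Since l * i * a ≤ j * i * a, l * i * a + g ≤ j * i * a + k.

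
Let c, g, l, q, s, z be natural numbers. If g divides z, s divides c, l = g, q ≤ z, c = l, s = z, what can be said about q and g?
q ≤ g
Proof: Because c = l and l = g, c = g. Because s divides c, s divides g. From s = z, z divides g. Because g divides z, z = g. From q ≤ z, q ≤ g.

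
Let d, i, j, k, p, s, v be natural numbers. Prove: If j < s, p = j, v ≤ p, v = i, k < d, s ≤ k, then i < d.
Because p = j and v ≤ p, v ≤ j. From v = i, i ≤ j. j < s and s ≤ k, so j < k. k < d, so j < d. Since i ≤ j, i < d.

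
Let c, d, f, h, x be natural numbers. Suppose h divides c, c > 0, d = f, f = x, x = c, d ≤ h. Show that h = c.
From h divides c and c > 0, h ≤ c. Because d = f and f = x, d = x. Since x = c, d = c. d ≤ h, so c ≤ h. Since h ≤ c, h = c.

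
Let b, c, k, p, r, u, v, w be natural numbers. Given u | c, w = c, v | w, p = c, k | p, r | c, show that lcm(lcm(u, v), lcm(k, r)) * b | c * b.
w = c and v | w, so v | c. u | c, so lcm(u, v) | c. Since p = c and k | p, k | c. r | c, so lcm(k, r) | c. lcm(u, v) | c, so lcm(lcm(u, v), lcm(k, r)) | c. Then lcm(lcm(u, v), lcm(k, r)) * b | c * b.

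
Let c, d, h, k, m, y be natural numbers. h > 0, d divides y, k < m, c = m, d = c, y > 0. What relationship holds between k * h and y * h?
k * h < y * h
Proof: d = c and c = m, thus d = m. From d divides y and y > 0, d ≤ y. Since d = m, m ≤ y. k < m, so k < y. Since h > 0, by multiplying by a positive, k * h < y * h.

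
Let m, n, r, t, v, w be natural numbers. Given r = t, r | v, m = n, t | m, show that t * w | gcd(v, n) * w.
r = t and r | v, therefore t | v. m = n and t | m, thus t | n. t | v, so t | gcd(v, n). Then t * w | gcd(v, n) * w.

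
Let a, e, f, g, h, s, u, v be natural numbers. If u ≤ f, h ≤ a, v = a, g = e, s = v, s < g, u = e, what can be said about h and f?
h < f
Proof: Since g = e and s < g, s < e. s = v, so v < e. Since v = a, a < e. h ≤ a, so h < e. u = e and u ≤ f, so e ≤ f. h < e, so h < f.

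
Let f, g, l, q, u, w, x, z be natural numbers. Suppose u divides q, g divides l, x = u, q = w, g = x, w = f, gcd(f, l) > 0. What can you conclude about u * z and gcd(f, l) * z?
u * z ≤ gcd(f, l) * z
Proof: From q = w and u divides q, u divides w. Since w = f, u divides f. Because g = x and x = u, g = u. g divides l, so u divides l. Since u divides f, u divides gcd(f, l). gcd(f, l) > 0, so u ≤ gcd(f, l). By multiplying by a non-negative, u * z ≤ gcd(f, l) * z.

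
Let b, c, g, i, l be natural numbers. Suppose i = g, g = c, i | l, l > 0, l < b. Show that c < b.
i = g and g = c, therefore i = c. i | l, so c | l. l > 0, so c ≤ l. Since l < b, c < b.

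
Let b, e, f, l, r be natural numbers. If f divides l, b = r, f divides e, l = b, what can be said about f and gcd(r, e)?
f divides gcd(r, e)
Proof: Because l = b and b = r, l = r. f divides l, so f divides r. f divides e, so f divides gcd(r, e).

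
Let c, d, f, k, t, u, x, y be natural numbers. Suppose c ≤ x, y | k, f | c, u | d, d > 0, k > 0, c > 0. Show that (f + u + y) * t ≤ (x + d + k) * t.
f | c and c > 0, so f ≤ c. Since c ≤ x, f ≤ x. From u | d and d > 0, u ≤ d. f ≤ x, so f + u ≤ x + d. y | k and k > 0, so y ≤ k. Since f + u ≤ x + d, f + u + y ≤ x + d + k. Then (f + u + y) * t ≤ (x + d + k) * t.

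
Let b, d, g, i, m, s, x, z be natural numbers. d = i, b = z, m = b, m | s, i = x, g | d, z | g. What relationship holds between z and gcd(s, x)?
z | gcd(s, x)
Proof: m = b and m | s, thus b | s. Since b = z, z | s. Because d = i and g | d, g | i. Since z | g, z | i. i = x, so z | x. Since z | s, z | gcd(s, x).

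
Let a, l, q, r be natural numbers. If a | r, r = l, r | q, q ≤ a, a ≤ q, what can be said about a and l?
a = l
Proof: q ≤ a and a ≤ q, hence q = a. Since r | q, r | a. a | r, so a = r. r = l, so a = l.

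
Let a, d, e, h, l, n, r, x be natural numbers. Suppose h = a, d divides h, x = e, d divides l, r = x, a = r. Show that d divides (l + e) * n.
Since a = r and r = x, a = x. From h = a and d divides h, d divides a. From a = x, d divides x. x = e, so d divides e. Since d divides l, d divides l + e. Then d divides (l + e) * n.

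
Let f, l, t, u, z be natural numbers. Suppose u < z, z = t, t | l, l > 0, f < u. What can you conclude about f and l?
f < l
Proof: Because f < u and u < z, f < z. Since z = t, f < t. Since t | l and l > 0, t ≤ l. f < t, so f < l.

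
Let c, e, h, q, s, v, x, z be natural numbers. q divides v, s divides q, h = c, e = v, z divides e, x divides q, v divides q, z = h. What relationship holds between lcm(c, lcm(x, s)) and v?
lcm(c, lcm(x, s)) divides v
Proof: z = h and h = c, thus z = c. z divides e, so c divides e. e = v, so c divides v. q divides v and v divides q, thus q = v. x divides q and s divides q, so lcm(x, s) divides q. Since q = v, lcm(x, s) divides v. c divides v, so lcm(c, lcm(x, s)) divides v.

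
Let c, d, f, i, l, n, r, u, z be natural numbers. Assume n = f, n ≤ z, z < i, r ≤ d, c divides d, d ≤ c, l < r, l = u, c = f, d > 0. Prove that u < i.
c divides d and d > 0, hence c ≤ d. Since d ≤ c, d = c. Since c = f, d = f. l = u and l < r, thus u < r. Since r ≤ d, u < d. d = f, so u < f. From n ≤ z and z < i, n < i. n = f, so f < i. Since u < f, u < i.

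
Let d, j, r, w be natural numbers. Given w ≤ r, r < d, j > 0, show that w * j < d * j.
From w ≤ r and r < d, w < d. Since j > 0, w * j < d * j.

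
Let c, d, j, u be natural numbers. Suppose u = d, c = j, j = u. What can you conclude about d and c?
d = c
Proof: From c = j and j = u, c = u. Because u = d, c = d. Then d = c.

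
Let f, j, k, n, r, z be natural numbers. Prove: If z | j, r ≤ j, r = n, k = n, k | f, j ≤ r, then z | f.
j ≤ r and r ≤ j, hence j = r. Since r = n, j = n. z | j, so z | n. Since k = n and k | f, n | f. Since z | n, z | f.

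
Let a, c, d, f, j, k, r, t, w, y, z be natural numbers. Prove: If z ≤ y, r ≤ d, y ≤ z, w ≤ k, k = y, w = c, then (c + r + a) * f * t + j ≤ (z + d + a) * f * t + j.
y ≤ z and z ≤ y, therefore y = z. k = y, so k = z. w ≤ k, so w ≤ z. Since w = c, c ≤ z. r ≤ d, so c + r ≤ z + d. Then c + r + a ≤ z + d + a. By multiplying by a non-negative, (c + r + a) * f ≤ (z + d + a) * f. By multiplying by a non-negative, (c + r + a) * f * t ≤ (z + d + a) * f * t. Then (c + r + a) * f * t + j ≤ (z + d + a) * f * t + j.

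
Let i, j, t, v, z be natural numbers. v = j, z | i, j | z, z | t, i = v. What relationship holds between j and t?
j | t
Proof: i = v and v = j, so i = j. z | i, so z | j. j | z, so z = j. z | t, so j | t.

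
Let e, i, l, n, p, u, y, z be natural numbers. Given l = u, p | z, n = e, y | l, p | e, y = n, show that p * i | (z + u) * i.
Since y = n and y | l, n | l. n = e, so e | l. Since p | e, p | l. l = u, so p | u. p | z, so p | z + u. Then p * i | (z + u) * i.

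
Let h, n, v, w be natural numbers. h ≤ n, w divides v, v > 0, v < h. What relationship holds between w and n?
w < n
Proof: w divides v and v > 0, so w ≤ v. v < h and h ≤ n, therefore v < n. w ≤ v, so w < n.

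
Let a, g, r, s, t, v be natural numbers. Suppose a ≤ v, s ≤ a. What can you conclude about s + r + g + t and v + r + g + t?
s + r + g + t ≤ v + r + g + t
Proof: s ≤ a and a ≤ v, therefore s ≤ v. Then s + r ≤ v + r. Then s + r + g ≤ v + r + g. Then s + r + g + t ≤ v + r + g + t.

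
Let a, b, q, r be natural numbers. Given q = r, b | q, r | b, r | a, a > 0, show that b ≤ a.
q = r and b | q, thus b | r. Since r | b, r = b. From r | a and a > 0, r ≤ a. r = b, so b ≤ a.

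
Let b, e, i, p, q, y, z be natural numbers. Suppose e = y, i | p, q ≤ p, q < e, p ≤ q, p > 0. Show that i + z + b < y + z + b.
Since i | p and p > 0, i ≤ p. From q ≤ p and p ≤ q, q = p. Since q < e, p < e. Since e = y, p < y. From i ≤ p, i < y. Then i + z < y + z. Then i + z + b < y + z + b.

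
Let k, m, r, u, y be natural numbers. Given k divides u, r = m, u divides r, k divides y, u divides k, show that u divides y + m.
k divides u and u divides k, therefore k = u. k divides y, so u divides y. r = m and u divides r, so u divides m. Because u divides y, u divides y + m.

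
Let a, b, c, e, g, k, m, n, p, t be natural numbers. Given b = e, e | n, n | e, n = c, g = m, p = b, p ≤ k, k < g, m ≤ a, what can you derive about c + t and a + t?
c + t < a + t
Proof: e | n and n | e, therefore e = n. Since b = e, b = n. Since n = c, b = c. Since p = b and p ≤ k, b ≤ k. k < g, so b < g. Since g = m, b < m. m ≤ a, so b < a. Since b = c, c < a. Then c + t < a + t.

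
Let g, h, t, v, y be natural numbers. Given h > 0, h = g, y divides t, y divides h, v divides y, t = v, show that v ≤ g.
From t = v and y divides t, y divides v. v divides y, so y = v. Since y divides h, v divides h. Since h > 0, v ≤ h. h = g, so v ≤ g.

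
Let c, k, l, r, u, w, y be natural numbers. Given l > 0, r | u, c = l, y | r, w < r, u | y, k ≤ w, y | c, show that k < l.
k ≤ w and w < r, thus k < r. r | u and u | y, thus r | y. From y | r, y = r. Because c = l and y | c, y | l. Since l > 0, y ≤ l. y = r, so r ≤ l. k < r, so k < l.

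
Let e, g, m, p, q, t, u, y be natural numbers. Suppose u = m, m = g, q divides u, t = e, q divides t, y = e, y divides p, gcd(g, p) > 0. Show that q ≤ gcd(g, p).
u = m and m = g, hence u = g. Since q divides u, q divides g. Since t = e and q divides t, q divides e. y = e and y divides p, therefore e divides p. Since q divides e, q divides p. From q divides g, q divides gcd(g, p). gcd(g, p) > 0, so q ≤ gcd(g, p).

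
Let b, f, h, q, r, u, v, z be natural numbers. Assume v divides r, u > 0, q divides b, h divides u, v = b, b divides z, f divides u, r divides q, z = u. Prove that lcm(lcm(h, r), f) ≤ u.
v = b and v divides r, thus b divides r. From r divides q and q divides b, r divides b. b divides r, so b = r. Because z = u and b divides z, b divides u. From b = r, r divides u. Since h divides u, lcm(h, r) divides u. f divides u, so lcm(lcm(h, r), f) divides u. Because u > 0, lcm(lcm(h, r), f) ≤ u.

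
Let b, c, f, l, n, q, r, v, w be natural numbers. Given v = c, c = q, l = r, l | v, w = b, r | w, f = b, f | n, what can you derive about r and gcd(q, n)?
r | gcd(q, n)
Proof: Since v = c and c = q, v = q. Because l = r and l | v, r | v. Since v = q, r | q. Since w = b and r | w, r | b. f = b and f | n, therefore b | n. Since r | b, r | n. Since r | q, r | gcd(q, n).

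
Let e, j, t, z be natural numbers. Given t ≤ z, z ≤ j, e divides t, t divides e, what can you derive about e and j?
e ≤ j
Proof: Because t divides e and e divides t, t = e. t ≤ z, so e ≤ z. Since z ≤ j, e ≤ j.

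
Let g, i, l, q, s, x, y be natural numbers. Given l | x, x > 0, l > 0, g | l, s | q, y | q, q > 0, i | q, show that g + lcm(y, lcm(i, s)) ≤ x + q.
From g | l and l > 0, g ≤ l. From l | x and x > 0, l ≤ x. g ≤ l, so g ≤ x. From i | q and s | q, lcm(i, s) | q. y | q, so lcm(y, lcm(i, s)) | q. Since q > 0, lcm(y, lcm(i, s)) ≤ q. From g ≤ x, g + lcm(y, lcm(i, s)) ≤ x + q.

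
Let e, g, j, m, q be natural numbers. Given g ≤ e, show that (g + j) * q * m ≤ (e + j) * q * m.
Because g ≤ e, g + j ≤ e + j. By multiplying by a non-negative, (g + j) * q ≤ (e + j) * q. By multiplying by a non-negative, (g + j) * q * m ≤ (e + j) * q * m.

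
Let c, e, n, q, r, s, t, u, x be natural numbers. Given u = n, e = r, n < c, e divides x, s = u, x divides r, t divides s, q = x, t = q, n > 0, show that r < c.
e = r and e divides x, therefore r divides x. Since x divides r, x = r. t = q and q = x, hence t = x. Since s = u and u = n, s = n. t divides s, so t divides n. Since n > 0, t ≤ n. t = x, so x ≤ n. From x = r, r ≤ n. Since n < c, r < c.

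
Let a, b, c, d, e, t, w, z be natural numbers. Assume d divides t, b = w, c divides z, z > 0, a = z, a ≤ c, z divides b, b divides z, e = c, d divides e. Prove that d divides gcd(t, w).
c divides z and z > 0, hence c ≤ z. a = z and a ≤ c, hence z ≤ c. c ≤ z, so c = z. z divides b and b divides z, hence z = b. Since c = z, c = b. Because e = c and d divides e, d divides c. c = b, so d divides b. b = w, so d divides w. Since d divides t, d divides gcd(t, w).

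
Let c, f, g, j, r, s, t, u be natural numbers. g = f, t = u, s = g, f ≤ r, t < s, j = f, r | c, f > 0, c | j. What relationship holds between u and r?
u < r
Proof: r | c and c | j, therefore r | j. j = f, so r | f. Because f > 0, r ≤ f. f ≤ r, so f = r. g = f, so g = r. t = u and t < s, thus u < s. s = g, so u < g. g = r, so u < r.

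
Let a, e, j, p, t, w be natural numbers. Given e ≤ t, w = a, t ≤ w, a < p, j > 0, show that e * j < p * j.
From w = a and t ≤ w, t ≤ a. Since e ≤ t, e ≤ a. a < p, so e < p. Combined with j > 0, by multiplying by a positive, e * j < p * j.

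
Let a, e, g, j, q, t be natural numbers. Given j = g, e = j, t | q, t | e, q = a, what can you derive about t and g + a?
t | g + a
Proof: From e = j and j = g, e = g. Since t | e, t | g. q = a and t | q, hence t | a. Since t | g, t | g + a.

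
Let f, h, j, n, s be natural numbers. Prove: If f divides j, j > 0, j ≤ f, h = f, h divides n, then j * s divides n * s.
Because f divides j and j > 0, f ≤ j. Since j ≤ f, f = j. h = f and h divides n, thus f divides n. Since f = j, j divides n. Then j * s divides n * s.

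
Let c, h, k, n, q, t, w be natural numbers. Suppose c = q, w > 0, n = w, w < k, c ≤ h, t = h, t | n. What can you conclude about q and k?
q < k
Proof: c = q and c ≤ h, therefore q ≤ h. Because n = w and t | n, t | w. t = h, so h | w. Since w > 0, h ≤ w. q ≤ h, so q ≤ w. Since w < k, q < k.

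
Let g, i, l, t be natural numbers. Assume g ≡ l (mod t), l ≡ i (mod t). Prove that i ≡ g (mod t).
g ≡ l (mod t) and l ≡ i (mod t), therefore g ≡ i (mod t). Then i ≡ g (mod t).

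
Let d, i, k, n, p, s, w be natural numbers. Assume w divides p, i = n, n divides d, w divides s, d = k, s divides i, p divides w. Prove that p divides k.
w divides p and p divides w, therefore w = p. Because i = n and s divides i, s divides n. From n divides d, s divides d. Since d = k, s divides k. Because w divides s, w divides k. w = p, so p divides k.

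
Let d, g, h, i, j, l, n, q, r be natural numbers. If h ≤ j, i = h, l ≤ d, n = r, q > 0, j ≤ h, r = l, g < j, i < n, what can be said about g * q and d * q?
g * q < d * q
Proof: From j ≤ h and h ≤ j, j = h. g < j, so g < h. n = r and r = l, thus n = l. Since i < n, i < l. Since i = h, h < l. Since l ≤ d, h < d. Since g < h, g < d. From q > 0, g * q < d * q.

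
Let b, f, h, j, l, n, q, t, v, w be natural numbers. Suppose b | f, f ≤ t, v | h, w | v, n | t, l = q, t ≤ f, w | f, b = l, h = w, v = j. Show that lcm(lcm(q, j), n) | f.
b = l and l = q, thus b = q. Since b | f, q | f. From h = w and v | h, v | w. w | v, so w = v. v = j, so w = j. Since w | f, j | f. Since q | f, lcm(q, j) | f. Because t ≤ f and f ≤ t, t = f. Since n | t, n | f. Since lcm(q, j) | f, lcm(lcm(q, j), n) | f.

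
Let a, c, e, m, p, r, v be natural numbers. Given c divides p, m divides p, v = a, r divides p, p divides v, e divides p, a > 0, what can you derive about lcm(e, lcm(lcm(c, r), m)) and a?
lcm(e, lcm(lcm(c, r), m)) ≤ a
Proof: From c divides p and r divides p, lcm(c, r) divides p. Since m divides p, lcm(lcm(c, r), m) divides p. Since e divides p, lcm(e, lcm(lcm(c, r), m)) divides p. From v = a and p divides v, p divides a. lcm(e, lcm(lcm(c, r), m)) divides p, so lcm(e, lcm(lcm(c, r), m)) divides a. a > 0, so lcm(e, lcm(lcm(c, r), m)) ≤ a.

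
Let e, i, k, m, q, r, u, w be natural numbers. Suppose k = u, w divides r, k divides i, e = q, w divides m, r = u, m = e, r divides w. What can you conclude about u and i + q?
u divides i + q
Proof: Because k = u and k divides i, u divides i. w divides r and r divides w, therefore w = r. Because r = u, w = u. m = e and e = q, therefore m = q. w divides m, so w divides q. Since w = u, u divides q. Since u divides i, u divides i + q.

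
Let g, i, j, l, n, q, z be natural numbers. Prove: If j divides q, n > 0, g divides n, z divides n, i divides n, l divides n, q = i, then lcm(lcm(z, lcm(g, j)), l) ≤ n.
q = i and j divides q, thus j divides i. i divides n, so j divides n. g divides n, so lcm(g, j) divides n. Since z divides n, lcm(z, lcm(g, j)) divides n. l divides n, so lcm(lcm(z, lcm(g, j)), l) divides n. Since n > 0, lcm(lcm(z, lcm(g, j)), l) ≤ n.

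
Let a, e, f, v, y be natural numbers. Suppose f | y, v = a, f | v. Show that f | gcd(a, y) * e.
v = a and f | v, hence f | a. From f | y, f | gcd(a, y). Then f | gcd(a, y) * e.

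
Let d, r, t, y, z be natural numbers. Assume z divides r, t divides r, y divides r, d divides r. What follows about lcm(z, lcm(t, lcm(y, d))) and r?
lcm(z, lcm(t, lcm(y, d))) divides r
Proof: y divides r and d divides r, therefore lcm(y, d) divides r. Since t divides r, lcm(t, lcm(y, d)) divides r. Since z divides r, lcm(z, lcm(t, lcm(y, d))) divides r.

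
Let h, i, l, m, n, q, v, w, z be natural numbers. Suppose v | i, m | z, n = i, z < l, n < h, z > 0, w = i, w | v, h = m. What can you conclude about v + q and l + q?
v + q < l + q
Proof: w = i and w | v, so i | v. v | i, so i = v. n = i, so n = v. From h = m and n < h, n < m. m | z and z > 0, hence m ≤ z. n < m, so n < z. Since n = v, v < z. Since z < l, v < l. Then v + q < l + q.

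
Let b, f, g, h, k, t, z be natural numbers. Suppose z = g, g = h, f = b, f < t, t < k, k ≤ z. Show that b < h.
z = g and g = h, thus z = h. f = b and f < t, so b < t. Since t < k and k ≤ z, t < z. Because b < t, b < z. z = h, so b < h.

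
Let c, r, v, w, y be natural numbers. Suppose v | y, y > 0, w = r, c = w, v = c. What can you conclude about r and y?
r ≤ y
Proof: v = c and c = w, thus v = w. Since w = r, v = r. Since v | y, r | y. Because y > 0, r ≤ y.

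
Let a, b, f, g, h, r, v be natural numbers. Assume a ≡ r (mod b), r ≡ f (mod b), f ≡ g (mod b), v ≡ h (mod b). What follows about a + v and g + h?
a + v ≡ g + h (mod b)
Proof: Since a ≡ r (mod b) and r ≡ f (mod b), a ≡ f (mod b). f ≡ g (mod b), so a ≡ g (mod b). Since v ≡ h (mod b), by adding congruences, a + v ≡ g + h (mod b).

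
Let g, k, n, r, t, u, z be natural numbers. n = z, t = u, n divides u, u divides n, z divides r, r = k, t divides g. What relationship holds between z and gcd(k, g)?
z divides gcd(k, g)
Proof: Since r = k and z divides r, z divides k. u divides n and n divides u, thus u = n. Since n = z, u = z. t = u and t divides g, thus u divides g. u = z, so z divides g. Since z divides k, z divides gcd(k, g).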